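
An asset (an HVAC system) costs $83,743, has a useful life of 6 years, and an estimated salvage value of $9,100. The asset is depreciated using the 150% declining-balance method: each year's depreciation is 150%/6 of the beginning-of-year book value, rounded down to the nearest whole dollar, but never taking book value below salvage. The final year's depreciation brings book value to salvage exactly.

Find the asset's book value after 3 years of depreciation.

Depreciable base = $83,743 − $9,100 = $74,643.
Year 1: ⌊$83,743 × 150%/6⌋ = $20,935. Book value $62,808.
Year 2: ⌊$62,808 × 150%/6⌋ = $15,702. Book value $47,106.
Year 3: ⌊$47,106 × 150%/6⌋ = $11,776. Book value $35,330.

$35,330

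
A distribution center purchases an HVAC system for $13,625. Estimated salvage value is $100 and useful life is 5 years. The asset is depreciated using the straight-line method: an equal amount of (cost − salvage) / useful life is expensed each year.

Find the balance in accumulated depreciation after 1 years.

Depreciable base = $13,625 − $100 = $13,525.
Annual expense = $13,525 / 5 = $2,705.
End of year 1: book value $10,920.
Accumulated through year 1 = $13,625 − $10,920 = $2,705.

$2,705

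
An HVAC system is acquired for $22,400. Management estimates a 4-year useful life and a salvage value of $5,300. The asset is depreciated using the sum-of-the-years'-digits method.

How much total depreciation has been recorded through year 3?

$15,390

Depreciable base = $22,400 − $5,300 = $17,100.
Sum of the years' digits = 4+3+2+1 = 10.
Year 1: $17,100 × 4/10 = $6,840. Book value $15,560.
Year 2: $17,100 × 3/10 = $5,130. Book value $10,430.
Year 3: $17,100 × 2/10 = $3,420. Book value $7,010.
Accumulated through year 3 = $22,400 − $7,010 = $15,390.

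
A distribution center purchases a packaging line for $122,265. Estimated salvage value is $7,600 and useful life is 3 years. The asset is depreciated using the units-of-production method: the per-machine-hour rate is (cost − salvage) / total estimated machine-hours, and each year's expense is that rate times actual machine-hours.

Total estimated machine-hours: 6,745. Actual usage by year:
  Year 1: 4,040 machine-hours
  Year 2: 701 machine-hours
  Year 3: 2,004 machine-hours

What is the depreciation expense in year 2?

$11,917

Depreciable base = $122,265 − $7,600 = $114,665.
Rate = $114,665 / 6,745 machine-hours = $17 per machine-hour.
Year 1: 4,040 × $17 = $68,680. Book value $53,585.
Year 2: 701 × $17 = $11,917. Book value $41,668.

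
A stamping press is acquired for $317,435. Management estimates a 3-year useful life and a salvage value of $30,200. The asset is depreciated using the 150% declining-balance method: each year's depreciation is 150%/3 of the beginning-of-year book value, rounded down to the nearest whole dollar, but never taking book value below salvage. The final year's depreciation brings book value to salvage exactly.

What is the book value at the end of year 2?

Depreciable base = $317,435 − $30,200 = $287,235.
Year 1: ⌊$317,435 × 150%/3⌋ = $158,717. Book value $158,718.
Year 2: ⌊$158,718 × 150%/3⌋ = $79,359. Book value $79,359.

$79,359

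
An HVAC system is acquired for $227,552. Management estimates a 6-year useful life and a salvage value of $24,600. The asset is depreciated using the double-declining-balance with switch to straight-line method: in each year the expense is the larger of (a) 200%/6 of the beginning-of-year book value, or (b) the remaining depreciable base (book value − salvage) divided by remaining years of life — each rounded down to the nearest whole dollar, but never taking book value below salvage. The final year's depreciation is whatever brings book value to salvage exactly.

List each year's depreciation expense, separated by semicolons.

Depreciable base = $227,552 − $24,600 = $202,952.
Year 1: DB = ⌊$227,552 × 200%/6⌋ = $75,850; SL = ⌊$202,952/6⌋ = $33,825 → take DB $75,850. Book value $151,702.
Year 2: DB = ⌊$151,702 × 200%/6⌋ = $50,567; SL = ⌊$127,102/5⌋ = $25,420 → take DB $50,567. Book value $101,135.
Year 3: DB = ⌊$101,135 × 200%/6⌋ = $33,711; SL = ⌊$76,535/4⌋ = $19,133 → take DB $33,711. Book value $67,424.
Year 4: DB = ⌊$67,424 × 200%/6⌋ = $22,474; SL = ⌊$42,824/3⌋ = $14,274 → take DB $22,474. Book value $44,950.
Year 5: DB = ⌊$44,950 × 200%/6⌋ = $14,983; SL = ⌊$20,350/2⌋ = $10,175 → take DB $14,983. Book value $29,967.
Year 6 (final): $29,967 − $24,600 = $5,367. Book value $24,600.

$75,850; $50,567; $33,711; $22,474; $14,983; $5,367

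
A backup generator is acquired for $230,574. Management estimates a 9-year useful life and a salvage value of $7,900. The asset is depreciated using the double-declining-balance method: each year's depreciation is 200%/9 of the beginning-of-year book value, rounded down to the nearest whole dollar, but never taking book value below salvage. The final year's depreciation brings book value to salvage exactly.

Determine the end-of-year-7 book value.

$39,702

Depreciable base = $230,574 − $7,900 = $222,674.
Year 1: ⌊$230,574 × 200%/9⌋ = $51,238. Book value $179,336.
Year 2: ⌊$179,336 × 200%/9⌋ = $39,852. Book value $139,484.
Year 3: ⌊$139,484 × 200%/9⌋ = $30,996. Book value $108,488.
Year 4: ⌊$108,488 × 200%/9⌋ = $24,108. Book value $84,380.
Year 5: ⌊$84,380 × 200%/9⌋ = $18,751. Book value $65,629.
Year 6: ⌊$65,629 × 200%/9⌋ = $14,584. Book value $51,045.
Year 7: ⌊$51,045 × 200%/9⌋ = $11,343. Book value $39,702.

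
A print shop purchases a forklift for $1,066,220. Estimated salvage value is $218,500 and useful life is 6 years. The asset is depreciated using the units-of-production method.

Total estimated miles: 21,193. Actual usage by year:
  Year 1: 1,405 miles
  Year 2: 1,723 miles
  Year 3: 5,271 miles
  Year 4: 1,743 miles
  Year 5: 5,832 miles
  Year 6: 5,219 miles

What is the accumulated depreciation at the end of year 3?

$335,960

Depreciable base = $1,066,220 − $218,500 = $847,720.
Rate = $847,720 / 21,193 miles = $40 per mile.
Year 1: 1,405 × $40 = $56,200. Book value $1,010,020.
Year 2: 1,723 × $40 = $68,920. Book value $941,100.
Year 3: 5,271 × $40 = $210,840. Book value $730,260.
Accumulated through year 3 = $1,066,220 − $730,260 = $335,960.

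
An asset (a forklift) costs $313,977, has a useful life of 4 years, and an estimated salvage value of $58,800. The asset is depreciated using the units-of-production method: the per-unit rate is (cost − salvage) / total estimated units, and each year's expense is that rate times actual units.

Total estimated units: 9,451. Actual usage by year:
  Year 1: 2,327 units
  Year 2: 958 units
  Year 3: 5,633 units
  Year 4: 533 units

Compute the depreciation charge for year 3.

$152,091

Depreciable base = $313,977 − $58,800 = $255,177.
Rate = $255,177 / 9,451 units = $27 per unit.
Year 1: 2,327 × $27 = $62,829. Book value $251,148.
Year 2: 958 × $27 = $25,866. Book value $225,282.
Year 3: 5,633 × $27 = $152,091. Book value $73,191.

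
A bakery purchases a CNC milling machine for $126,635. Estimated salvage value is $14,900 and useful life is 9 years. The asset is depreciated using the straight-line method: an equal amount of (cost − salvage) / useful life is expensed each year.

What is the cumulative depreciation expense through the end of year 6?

Depreciable base = $126,635 − $14,900 = $111,735.
Annual expense = $111,735 / 9 = $12,415.
End of year 1: book value $114,220.
End of year 2: book value $101,805.
End of year 3: book value $89,390.
End of year 4: book value $76,975.
End of year 5: book value $64,560.
End of year 6: book value $52,145.
Accumulated through year 6 = $126,635 − $52,145 = $74,490.

$74,490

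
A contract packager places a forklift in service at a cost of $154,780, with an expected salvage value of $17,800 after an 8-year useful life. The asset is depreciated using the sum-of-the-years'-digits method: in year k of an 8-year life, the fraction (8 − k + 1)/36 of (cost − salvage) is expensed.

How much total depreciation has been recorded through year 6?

Depreciable base = $154,780 − $17,800 = $136,980.
Sum of the years' digits = 8+7+6+5+4+3+2+1 = 36.
Year 1: $136,980 × 8/36 = $30,440. Book value $124,340.
Year 2: $136,980 × 7/36 = $26,635. Book value $97,705.
Year 3: $136,980 × 6/36 = $22,830. Book value $74,875.
Year 4: $136,980 × 5/36 = $19,025. Book value $55,850.
Year 5: $136,980 × 4/36 = $15,220. Book value $40,630.
Year 6: $136,980 × 3/36 = $11,415. Book value $29,215.
Accumulated through year 6 = $154,780 − $29,215 = $125,565.

$125,565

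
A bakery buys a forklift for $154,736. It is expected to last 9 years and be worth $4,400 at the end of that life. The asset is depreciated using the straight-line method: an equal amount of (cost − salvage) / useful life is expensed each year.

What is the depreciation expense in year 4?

Depreciable base = $154,736 − $4,400 = $150,336.
Annual expense = $150,336 / 9 = $16,704.

$16,704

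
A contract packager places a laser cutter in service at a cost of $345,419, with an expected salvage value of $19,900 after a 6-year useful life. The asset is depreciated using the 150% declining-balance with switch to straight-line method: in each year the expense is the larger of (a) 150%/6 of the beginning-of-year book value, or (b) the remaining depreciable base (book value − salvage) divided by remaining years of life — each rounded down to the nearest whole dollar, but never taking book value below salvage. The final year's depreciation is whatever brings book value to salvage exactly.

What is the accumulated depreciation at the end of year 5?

Depreciable base = $345,419 − $19,900 = $325,519.
Year 1: DB = ⌊$345,419 × 150%/6⌋ = $86,354; SL = ⌊$325,519/6⌋ = $54,253 → take DB $86,354. Book value $259,065.
Year 2: DB = ⌊$259,065 × 150%/6⌋ = $64,766; SL = ⌊$239,165/5⌋ = $47,833 → take DB $64,766. Book value $194,299.
Year 3: DB = ⌊$194,299 × 150%/6⌋ = $48,574; SL = ⌊$174,399/4⌋ = $43,599 → take DB $48,574. Book value $145,725.
Year 4: DB = ⌊$145,725 × 150%/6⌋ = $36,431; SL = ⌊$125,825/3⌋ = $41,941 → take SL $41,941. Book value $103,784.
Year 5: DB = ⌊$103,784 × 150%/6⌋ = $25,946; SL = ⌊$83,884/2⌋ = $41,942 → take SL $41,942. Book value $61,842.
Accumulated through year 5 = $345,419 − $61,842 = $283,577.

$283,577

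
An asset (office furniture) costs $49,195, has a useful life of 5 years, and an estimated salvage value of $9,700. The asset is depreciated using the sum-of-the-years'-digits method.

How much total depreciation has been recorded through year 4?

$36,862

Depreciable base = $49,195 − $9,700 = $39,495.
Sum of the years' digits = 5+4+3+2+1 = 15.
Year 1: $39,495 × 5/15 = $13,165. Book value $36,030.
Year 2: $39,495 × 4/15 = $10,532. Book value $25,498.
Year 3: $39,495 × 3/15 = $7,899. Book value $17,599.
Year 4: $39,495 × 2/15 = $5,266. Book value $12,333.
Accumulated through year 4 = $49,195 − $12,333 = $36,862.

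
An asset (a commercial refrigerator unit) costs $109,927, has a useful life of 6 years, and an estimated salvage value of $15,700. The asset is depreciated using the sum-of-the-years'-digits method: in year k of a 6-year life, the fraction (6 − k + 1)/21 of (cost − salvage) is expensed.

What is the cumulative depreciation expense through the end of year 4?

Depreciable base = $109,927 − $15,700 = $94,227.
Sum of the years' digits = 6+5+4+3+2+1 = 21.
Year 1: $94,227 × 6/21 = $26,922. Book value $83,005.
Year 2: $94,227 × 5/21 = $22,435. Book value $60,570.
Year 3: $94,227 × 4/21 = $17,948. Book value $42,622.
Year 4: $94,227 × 3/21 = $13,461. Book value $29,161.
Accumulated through year 4 = $109,927 − $29,161 = $80,766.

$80,766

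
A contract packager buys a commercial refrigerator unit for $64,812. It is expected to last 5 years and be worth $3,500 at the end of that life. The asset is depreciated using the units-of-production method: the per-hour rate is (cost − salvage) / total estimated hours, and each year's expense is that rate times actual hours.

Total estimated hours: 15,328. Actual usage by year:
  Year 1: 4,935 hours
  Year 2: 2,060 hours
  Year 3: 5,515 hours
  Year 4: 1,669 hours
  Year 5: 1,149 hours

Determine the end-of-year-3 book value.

Depreciable base = $64,812 − $3,500 = $61,312.
Rate = $61,312 / 15,328 hours = $4 per hour.
Year 1: 4,935 × $4 = $19,740. Book value $45,072.
Year 2: 2,060 × $4 = $8,240. Book value $36,832.
Year 3: 5,515 × $4 = $22,060. Book value $14,772.

$14,772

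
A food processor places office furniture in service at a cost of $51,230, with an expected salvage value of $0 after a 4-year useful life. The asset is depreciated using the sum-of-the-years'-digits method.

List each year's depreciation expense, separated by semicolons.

Depreciable base = $51,230 − $0 = $51,230.
Sum of the years' digits = 4+3+2+1 = 10.
Year 1: $51,230 × 4/10 = $20,492. Book value $30,738.
Year 2: $51,230 × 3/10 = $15,369. Book value $15,369.
Year 3: $51,230 × 2/10 = $10,246. Book value $5,123.
Year 4: $51,230 × 1/10 = $5,123. Book value $0.

$20,492; $15,369; $10,246; $5,123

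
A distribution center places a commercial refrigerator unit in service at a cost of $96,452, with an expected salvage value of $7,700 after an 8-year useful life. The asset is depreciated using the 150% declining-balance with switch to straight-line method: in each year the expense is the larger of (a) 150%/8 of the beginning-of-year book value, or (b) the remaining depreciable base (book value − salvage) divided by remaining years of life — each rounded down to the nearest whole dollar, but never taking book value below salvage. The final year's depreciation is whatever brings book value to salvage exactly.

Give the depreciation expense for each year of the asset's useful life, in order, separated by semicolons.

$18,084; $14,694; $11,938; $9,700; $8,584; $8,584; $8,584; $8,584

Depreciable base = $96,452 − $7,700 = $88,752.
Year 1: DB = ⌊$96,452 × 150%/8⌋ = $18,084; SL = ⌊$88,752/8⌋ = $11,094 → take DB $18,084. Book value $78,368.
Year 2: DB = ⌊$78,368 × 150%/8⌋ = $14,694; SL = ⌊$70,668/7⌋ = $10,095 → take DB $14,694. Book value $63,674.
Year 3: DB = ⌊$63,674 × 150%/8⌋ = $11,938; SL = ⌊$55,974/6⌋ = $9,329 → take DB $11,938. Book value $51,736.
Year 4: DB = ⌊$51,736 × 150%/8⌋ = $9,700; SL = ⌊$44,036/5⌋ = $8,807 → take DB $9,700. Book value $42,036.
Year 5: DB = ⌊$42,036 × 150%/8⌋ = $7,881; SL = ⌊$34,336/4⌋ = $8,584 → take SL $8,584. Book value $33,452.
Year 6: DB = ⌊$33,452 × 150%/8⌋ = $6,272; SL = ⌊$25,752/3⌋ = $8,584 → take SL $8,584. Book value $24,868.
Year 7: DB = ⌊$24,868 × 150%/8⌋ = $4,662; SL = ⌊$17,168/2⌋ = $8,584 → take SL $8,584. Book value $16,284.
Year 8 (final): $16,284 − $7,700 = $8,584. Book value $7,700.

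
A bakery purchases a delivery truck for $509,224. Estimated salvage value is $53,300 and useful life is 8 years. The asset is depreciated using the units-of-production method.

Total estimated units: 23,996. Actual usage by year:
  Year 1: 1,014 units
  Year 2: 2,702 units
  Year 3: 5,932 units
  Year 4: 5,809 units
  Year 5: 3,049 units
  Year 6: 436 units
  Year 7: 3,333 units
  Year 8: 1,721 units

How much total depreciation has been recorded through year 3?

$183,312

Depreciable base = $509,224 − $53,300 = $455,924.
Rate = $455,924 / 23,996 units = $19 per unit.
Year 1: 1,014 × $19 = $19,266. Book value $489,958.
Year 2: 2,702 × $19 = $51,338. Book value $438,620.
Year 3: 5,932 × $19 = $112,708. Book value $325,912.
Accumulated through year 3 = $509,224 − $325,912 = $183,312.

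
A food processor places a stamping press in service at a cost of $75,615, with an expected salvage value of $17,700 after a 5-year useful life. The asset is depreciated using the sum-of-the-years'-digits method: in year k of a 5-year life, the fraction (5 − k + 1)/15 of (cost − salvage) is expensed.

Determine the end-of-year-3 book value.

Depreciable base = $75,615 − $17,700 = $57,915.
Sum of the years' digits = 5+4+3+2+1 = 15.
Year 1: $57,915 × 5/15 = $19,305. Book value $56,310.
Year 2: $57,915 × 4/15 = $15,444. Book value $40,866.
Year 3: $57,915 × 3/15 = $11,583. Book value $29,283.

$29,283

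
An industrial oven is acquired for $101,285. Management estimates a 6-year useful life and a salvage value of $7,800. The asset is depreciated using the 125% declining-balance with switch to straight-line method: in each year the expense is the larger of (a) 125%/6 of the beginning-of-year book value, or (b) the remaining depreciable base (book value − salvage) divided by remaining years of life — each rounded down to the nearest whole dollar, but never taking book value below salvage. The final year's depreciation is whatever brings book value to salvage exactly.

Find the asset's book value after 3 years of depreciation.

$49,560

Depreciable base = $101,285 − $7,800 = $93,485.
Year 1: DB = ⌊$101,285 × 125%/6⌋ = $21,101; SL = ⌊$93,485/6⌋ = $15,580 → take DB $21,101. Book value $80,184.
Year 2: DB = ⌊$80,184 × 125%/6⌋ = $16,705; SL = ⌊$72,384/5⌋ = $14,476 → take DB $16,705. Book value $63,479.
Year 3: DB = ⌊$63,479 × 125%/6⌋ = $13,224; SL = ⌊$55,679/4⌋ = $13,919 → take SL $13,919. Book value $49,560.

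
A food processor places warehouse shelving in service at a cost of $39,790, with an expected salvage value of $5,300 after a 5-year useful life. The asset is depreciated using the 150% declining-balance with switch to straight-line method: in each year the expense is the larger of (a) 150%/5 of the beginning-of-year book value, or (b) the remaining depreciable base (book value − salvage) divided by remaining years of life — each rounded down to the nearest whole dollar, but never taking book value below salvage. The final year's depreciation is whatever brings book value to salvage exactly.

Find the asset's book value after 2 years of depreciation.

$19,498

Depreciable base = $39,790 − $5,300 = $34,490.
Year 1: DB = ⌊$39,790 × 150%/5⌋ = $11,937; SL = ⌊$34,490/5⌋ = $6,898 → take DB $11,937. Book value $27,853.
Year 2: DB = ⌊$27,853 × 150%/5⌋ = $8,355; SL = ⌊$22,553/4⌋ = $5,638 → take DB $8,355. Book value $19,498.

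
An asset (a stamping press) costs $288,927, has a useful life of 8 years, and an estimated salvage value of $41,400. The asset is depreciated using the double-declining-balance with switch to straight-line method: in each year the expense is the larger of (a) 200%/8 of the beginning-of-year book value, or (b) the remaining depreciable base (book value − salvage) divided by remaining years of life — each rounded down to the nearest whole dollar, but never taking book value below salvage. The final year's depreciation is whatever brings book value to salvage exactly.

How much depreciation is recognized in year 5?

$22,854

Depreciable base = $288,927 − $41,400 = $247,527.
Year 1: DB = ⌊$288,927 × 200%/8⌋ = $72,231; SL = ⌊$247,527/8⌋ = $30,940 → take DB $72,231. Book value $216,696.
Year 2: DB = ⌊$216,696 × 200%/8⌋ = $54,174; SL = ⌊$175,296/7⌋ = $25,042 → take DB $54,174. Book value $162,522.
Year 3: DB = ⌊$162,522 × 200%/8⌋ = $40,630; SL = ⌊$121,122/6⌋ = $20,187 → take DB $40,630. Book value $121,892.
Year 4: DB = ⌊$121,892 × 200%/8⌋ = $30,473; SL = ⌊$80,492/5⌋ = $16,098 → take DB $30,473. Book value $91,419.
Year 5: DB = ⌊$91,419 × 200%/8⌋ = $22,854; SL = ⌊$50,019/4⌋ = $12,504 → take DB $22,854. Book value $68,565.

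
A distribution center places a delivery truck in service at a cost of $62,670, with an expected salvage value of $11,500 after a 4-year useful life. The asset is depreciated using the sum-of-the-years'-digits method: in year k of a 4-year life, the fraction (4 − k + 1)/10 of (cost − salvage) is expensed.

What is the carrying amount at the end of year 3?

$16,617

Depreciable base = $62,670 − $11,500 = $51,170.
Sum of the years' digits = 4+3+2+1 = 10.
Year 1: $51,170 × 4/10 = $20,468. Book value $42,202.
Year 2: $51,170 × 3/10 = $15,351. Book value $26,851.
Year 3: $51,170 × 2/10 = $10,234. Book value $16,617.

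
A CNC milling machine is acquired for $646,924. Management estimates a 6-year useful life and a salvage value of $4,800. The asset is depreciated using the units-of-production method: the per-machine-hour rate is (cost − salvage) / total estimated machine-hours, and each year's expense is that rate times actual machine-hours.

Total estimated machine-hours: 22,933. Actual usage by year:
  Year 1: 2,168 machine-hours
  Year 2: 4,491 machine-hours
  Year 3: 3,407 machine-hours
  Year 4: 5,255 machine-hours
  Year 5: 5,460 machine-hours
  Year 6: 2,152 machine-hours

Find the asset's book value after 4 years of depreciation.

Depreciable base = $646,924 − $4,800 = $642,124.
Rate = $642,124 / 22,933 machine-hours = $28 per machine-hour.
Year 1: 2,168 × $28 = $60,704. Book value $586,220.
Year 2: 4,491 × $28 = $125,748. Book value $460,472.
Year 3: 3,407 × $28 = $95,396. Book value $365,076.
Year 4: 5,255 × $28 = $147,140. Book value $217,936.

$217,936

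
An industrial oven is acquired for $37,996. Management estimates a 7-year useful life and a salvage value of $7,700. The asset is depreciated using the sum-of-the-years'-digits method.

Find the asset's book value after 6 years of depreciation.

Depreciable base = $37,996 − $7,700 = $30,296.
Sum of the years' digits = 7+6+5+4+3+2+1 = 28.
Year 1: $30,296 × 7/28 = $7,574. Book value $30,422.
Year 2: $30,296 × 6/28 = $6,492. Book value $23,930.
Year 3: $30,296 × 5/28 = $5,410. Book value $18,520.
Year 4: $30,296 × 4/28 = $4,328. Book value $14,192.
Year 5: $30,296 × 3/28 = $3,246. Book value $10,946.
Year 6: $30,296 × 2/28 = $2,164. Book value $8,782.

$8,782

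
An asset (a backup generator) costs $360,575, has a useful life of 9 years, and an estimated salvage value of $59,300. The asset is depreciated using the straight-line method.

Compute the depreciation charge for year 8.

$33,475

Depreciable base = $360,575 − $59,300 = $301,275.
Annual expense = $301,275 / 9 = $33,475.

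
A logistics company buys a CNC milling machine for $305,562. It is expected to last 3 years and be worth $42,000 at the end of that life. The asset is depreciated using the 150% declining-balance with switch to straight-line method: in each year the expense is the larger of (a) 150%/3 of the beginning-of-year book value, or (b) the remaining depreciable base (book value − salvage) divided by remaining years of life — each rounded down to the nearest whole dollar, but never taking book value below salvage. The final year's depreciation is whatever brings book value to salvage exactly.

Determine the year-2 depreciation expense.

Depreciable base = $305,562 − $42,000 = $263,562.
Year 1: DB = ⌊$305,562 × 150%/3⌋ = $152,781; SL = ⌊$263,562/3⌋ = $87,854 → take DB $152,781. Book value $152,781.
Year 2: DB = ⌊$152,781 × 150%/3⌋ = $76,390; SL = ⌊$110,781/2⌋ = $55,390 → take DB $76,390. Book value $76,391.

$76,390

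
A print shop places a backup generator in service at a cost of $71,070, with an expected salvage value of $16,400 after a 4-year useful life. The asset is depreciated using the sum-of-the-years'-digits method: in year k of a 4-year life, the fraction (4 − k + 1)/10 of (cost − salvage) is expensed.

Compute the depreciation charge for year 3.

$10,934

Depreciable base = $71,070 − $16,400 = $54,670.
Sum of the years' digits = 4+3+2+1 = 10.
Year 1: $54,670 × 4/10 = $21,868. Book value $49,202.
Year 2: $54,670 × 3/10 = $16,401. Book value $32,801.
Year 3: $54,670 × 2/10 = $10,934. Book value $21,867.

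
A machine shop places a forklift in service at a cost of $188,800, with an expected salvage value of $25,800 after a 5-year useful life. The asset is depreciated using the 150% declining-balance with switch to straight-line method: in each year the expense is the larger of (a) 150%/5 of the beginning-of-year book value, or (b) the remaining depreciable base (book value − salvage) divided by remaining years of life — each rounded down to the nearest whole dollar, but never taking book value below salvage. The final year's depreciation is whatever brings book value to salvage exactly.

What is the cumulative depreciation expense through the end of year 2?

$96,288

Depreciable base = $188,800 − $25,800 = $163,000.
Year 1: DB = ⌊$188,800 × 150%/5⌋ = $56,640; SL = ⌊$163,000/5⌋ = $32,600 → take DB $56,640. Book value $132,160.
Year 2: DB = ⌊$132,160 × 150%/5⌋ = $39,648; SL = ⌊$106,360/4⌋ = $26,590 → take DB $39,648. Book value $92,512.
Accumulated through year 2 = $188,800 − $92,512 = $96,288.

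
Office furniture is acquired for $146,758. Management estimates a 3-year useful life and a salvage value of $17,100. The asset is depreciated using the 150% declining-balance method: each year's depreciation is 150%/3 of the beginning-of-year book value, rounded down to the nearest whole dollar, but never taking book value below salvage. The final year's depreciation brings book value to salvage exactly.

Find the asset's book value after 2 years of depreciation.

$36,690

Depreciable base = $146,758 − $17,100 = $129,658.
Year 1: ⌊$146,758 × 150%/3⌋ = $73,379. Book value $73,379.
Year 2: ⌊$73,379 × 150%/3⌋ = $36,689. Book value $36,690.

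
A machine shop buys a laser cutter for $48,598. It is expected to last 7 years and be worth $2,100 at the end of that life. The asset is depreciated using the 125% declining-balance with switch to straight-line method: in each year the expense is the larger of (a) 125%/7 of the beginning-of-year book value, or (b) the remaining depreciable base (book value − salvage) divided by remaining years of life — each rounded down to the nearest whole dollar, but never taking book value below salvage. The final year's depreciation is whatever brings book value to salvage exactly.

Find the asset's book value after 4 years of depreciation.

Depreciable base = $48,598 − $2,100 = $46,498.
Year 1: DB = ⌊$48,598 × 125%/7⌋ = $8,678; SL = ⌊$46,498/7⌋ = $6,642 → take DB $8,678. Book value $39,920.
Year 2: DB = ⌊$39,920 × 125%/7⌋ = $7,128; SL = ⌊$37,820/6⌋ = $6,303 → take DB $7,128. Book value $32,792.
Year 3: DB = ⌊$32,792 × 125%/7⌋ = $5,855; SL = ⌊$30,692/5⌋ = $6,138 → take SL $6,138. Book value $26,654.
Year 4: DB = ⌊$26,654 × 125%/7⌋ = $4,759; SL = ⌊$24,554/4⌋ = $6,138 → take SL $6,138. Book value $20,516.

$20,516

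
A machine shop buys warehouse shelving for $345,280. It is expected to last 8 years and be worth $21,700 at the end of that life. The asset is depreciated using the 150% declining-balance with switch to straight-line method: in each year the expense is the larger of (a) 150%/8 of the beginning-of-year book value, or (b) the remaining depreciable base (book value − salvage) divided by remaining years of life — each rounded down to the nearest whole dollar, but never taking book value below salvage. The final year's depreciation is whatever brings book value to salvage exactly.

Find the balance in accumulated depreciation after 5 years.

Depreciable base = $345,280 − $21,700 = $323,580.
Year 1: DB = ⌊$345,280 × 150%/8⌋ = $64,740; SL = ⌊$323,580/8⌋ = $40,447 → take DB $64,740. Book value $280,540.
Year 2: DB = ⌊$280,540 × 150%/8⌋ = $52,601; SL = ⌊$258,840/7⌋ = $36,977 → take DB $52,601. Book value $227,939.
Year 3: DB = ⌊$227,939 × 150%/8⌋ = $42,738; SL = ⌊$206,239/6⌋ = $34,373 → take DB $42,738. Book value $185,201.
Year 4: DB = ⌊$185,201 × 150%/8⌋ = $34,725; SL = ⌊$163,501/5⌋ = $32,700 → take DB $34,725. Book value $150,476.
Year 5: DB = ⌊$150,476 × 150%/8⌋ = $28,214; SL = ⌊$128,776/4⌋ = $32,194 → take SL $32,194. Book value $118,282.
Accumulated through year 5 = $345,280 − $118,282 = $226,998.

$226,998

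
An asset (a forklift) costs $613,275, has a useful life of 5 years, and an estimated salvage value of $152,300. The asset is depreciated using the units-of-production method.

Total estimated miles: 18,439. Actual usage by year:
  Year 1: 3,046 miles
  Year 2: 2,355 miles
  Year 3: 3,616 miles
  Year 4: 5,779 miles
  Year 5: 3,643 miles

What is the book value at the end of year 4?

Depreciable base = $613,275 − $152,300 = $460,975.
Rate = $460,975 / 18,439 miles = $25 per mile.
Year 1: 3,046 × $25 = $76,150. Book value $537,125.
Year 2: 2,355 × $25 = $58,875. Book value $478,250.
Year 3: 3,616 × $25 = $90,400. Book value $387,850.
Year 4: 5,779 × $25 = $144,475. Book value $243,375.

$243,375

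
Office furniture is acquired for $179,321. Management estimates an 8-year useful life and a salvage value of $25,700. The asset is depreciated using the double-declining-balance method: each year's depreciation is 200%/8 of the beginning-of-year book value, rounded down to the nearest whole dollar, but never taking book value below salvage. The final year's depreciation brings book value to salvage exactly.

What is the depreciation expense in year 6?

$10,638

Depreciable base = $179,321 − $25,700 = $153,621.
Year 1: ⌊$179,321 × 200%/8⌋ = $44,830. Book value $134,491.
Year 2: ⌊$134,491 × 200%/8⌋ = $33,622. Book value $100,869.
Year 3: ⌊$100,869 × 200%/8⌋ = $25,217. Book value $75,652.
Year 4: ⌊$75,652 × 200%/8⌋ = $18,913. Book value $56,739.
Year 5: ⌊$56,739 × 200%/8⌋ = $14,184. Book value $42,555.
Year 6: ⌊$42,555 × 200%/8⌋ = $10,638. Book value $31,917.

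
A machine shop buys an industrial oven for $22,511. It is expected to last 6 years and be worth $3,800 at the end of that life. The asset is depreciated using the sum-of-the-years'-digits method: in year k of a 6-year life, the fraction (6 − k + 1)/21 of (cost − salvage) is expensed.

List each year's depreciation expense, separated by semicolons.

Depreciable base = $22,511 − $3,800 = $18,711.
Sum of the years' digits = 6+5+4+3+2+1 = 21.
Year 1: $18,711 × 6/21 = $5,346. Book value $17,165.
Year 2: $18,711 × 5/21 = $4,455. Book value $12,710.
Year 3: $18,711 × 4/21 = $3,564. Book value $9,146.
Year 4: $18,711 × 3/21 = $2,673. Book value $6,473.
Year 5: $18,711 × 2/21 = $1,782. Book value $4,691.
Year 6: $18,711 × 1/21 = $891. Book value $3,800.

$5,346; $4,455; $3,564; $2,673; $1,782; $891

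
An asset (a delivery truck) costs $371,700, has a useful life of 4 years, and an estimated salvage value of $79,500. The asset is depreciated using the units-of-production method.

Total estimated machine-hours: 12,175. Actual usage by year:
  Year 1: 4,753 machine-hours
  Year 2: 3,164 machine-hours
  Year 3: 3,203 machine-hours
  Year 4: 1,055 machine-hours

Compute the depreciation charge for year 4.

$25,320

Depreciable base = $371,700 − $79,500 = $292,200.
Rate = $292,200 / 12,175 machine-hours = $24 per machine-hour.
Year 1: 4,753 × $24 = $114,072. Book value $257,628.
Year 2: 3,164 × $24 = $75,936. Book value $181,692.
Year 3: 3,203 × $24 = $76,872. Book value $104,820.
Year 4: 1,055 × $24 = $25,320. Book value $79,500.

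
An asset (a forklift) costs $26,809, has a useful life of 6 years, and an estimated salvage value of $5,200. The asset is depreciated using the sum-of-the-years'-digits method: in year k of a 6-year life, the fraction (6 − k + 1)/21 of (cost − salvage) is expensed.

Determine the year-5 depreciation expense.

Depreciable base = $26,809 − $5,200 = $21,609.
Sum of the years' digits = 6+5+4+3+2+1 = 21.
Year 1: $21,609 × 6/21 = $6,174. Book value $20,635.
Year 2: $21,609 × 5/21 = $5,145. Book value $15,490.
Year 3: $21,609 × 4/21 = $4,116. Book value $11,374.
Year 4: $21,609 × 3/21 = $3,087. Book value $8,287.
Year 5: $21,609 × 2/21 = $2,058. Book value $6,229.

$2,058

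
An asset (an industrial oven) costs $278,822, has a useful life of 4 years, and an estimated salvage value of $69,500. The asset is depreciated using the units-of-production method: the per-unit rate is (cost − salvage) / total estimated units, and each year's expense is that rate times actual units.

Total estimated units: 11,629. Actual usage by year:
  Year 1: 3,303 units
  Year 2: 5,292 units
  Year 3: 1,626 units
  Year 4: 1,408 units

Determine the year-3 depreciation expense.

$29,268

Depreciable base = $278,822 − $69,500 = $209,322.
Rate = $209,322 / 11,629 units = $18 per unit.
Year 1: 3,303 × $18 = $59,454. Book value $219,368.
Year 2: 5,292 × $18 = $95,256. Book value $124,112.
Year 3: 1,626 × $18 = $29,268. Book value $94,844.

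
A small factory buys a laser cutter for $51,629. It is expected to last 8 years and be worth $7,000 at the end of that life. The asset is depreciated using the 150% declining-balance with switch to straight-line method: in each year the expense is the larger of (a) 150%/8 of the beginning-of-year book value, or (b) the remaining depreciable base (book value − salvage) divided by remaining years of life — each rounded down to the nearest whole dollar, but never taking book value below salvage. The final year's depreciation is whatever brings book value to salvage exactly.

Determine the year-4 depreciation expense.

$5,192

Depreciable base = $51,629 − $7,000 = $44,629.
Year 1: DB = ⌊$51,629 × 150%/8⌋ = $9,680; SL = ⌊$44,629/8⌋ = $5,578 → take DB $9,680. Book value $41,949.
Year 2: DB = ⌊$41,949 × 150%/8⌋ = $7,865; SL = ⌊$34,949/7⌋ = $4,992 → take DB $7,865. Book value $34,084.
Year 3: DB = ⌊$34,084 × 150%/8⌋ = $6,390; SL = ⌊$27,084/6⌋ = $4,514 → take DB $6,390. Book value $27,694.
Year 4: DB = ⌊$27,694 × 150%/8⌋ = $5,192; SL = ⌊$20,694/5⌋ = $4,138 → take DB $5,192. Book value $22,502.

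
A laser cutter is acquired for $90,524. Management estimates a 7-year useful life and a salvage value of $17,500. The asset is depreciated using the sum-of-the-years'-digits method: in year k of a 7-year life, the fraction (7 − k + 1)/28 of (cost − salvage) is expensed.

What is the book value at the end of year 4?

$33,148

Depreciable base = $90,524 − $17,500 = $73,024.
Sum of the years' digits = 7+6+5+4+3+2+1 = 28.
Year 1: $73,024 × 7/28 = $18,256. Book value $72,268.
Year 2: $73,024 × 6/28 = $15,648. Book value $56,620.
Year 3: $73,024 × 5/28 = $13,040. Book value $43,580.
Year 4: $73,024 × 4/28 = $10,432. Book value $33,148.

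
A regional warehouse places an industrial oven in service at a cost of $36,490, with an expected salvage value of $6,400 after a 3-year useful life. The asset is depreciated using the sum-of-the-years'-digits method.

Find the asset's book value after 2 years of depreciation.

$11,415

Depreciable base = $36,490 − $6,400 = $30,090.
Sum of the years' digits = 3+2+1 = 6.
Year 1: $30,090 × 3/6 = $15,045. Book value $21,445.
Year 2: $30,090 × 2/6 = $10,030. Book value $11,415.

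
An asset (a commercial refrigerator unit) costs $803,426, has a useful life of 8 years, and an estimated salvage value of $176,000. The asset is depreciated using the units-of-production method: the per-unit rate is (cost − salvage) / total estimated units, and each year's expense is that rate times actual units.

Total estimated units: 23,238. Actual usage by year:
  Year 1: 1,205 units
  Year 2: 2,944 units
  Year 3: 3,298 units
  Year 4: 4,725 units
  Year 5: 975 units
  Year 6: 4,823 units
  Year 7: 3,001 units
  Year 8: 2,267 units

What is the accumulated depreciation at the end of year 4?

Depreciable base = $803,426 − $176,000 = $627,426.
Rate = $627,426 / 23,238 units = $27 per unit.
Year 1: 1,205 × $27 = $32,535. Book value $770,891.
Year 2: 2,944 × $27 = $79,488. Book value $691,403.
Year 3: 3,298 × $27 = $89,046. Book value $602,357.
Year 4: 4,725 × $27 = $127,575. Book value $474,782.
Accumulated through year 4 = $803,426 − $474,782 = $328,644.

$328,644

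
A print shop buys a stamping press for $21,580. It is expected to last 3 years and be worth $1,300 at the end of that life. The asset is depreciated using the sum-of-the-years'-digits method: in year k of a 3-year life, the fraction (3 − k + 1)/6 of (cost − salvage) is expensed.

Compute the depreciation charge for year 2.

$6,760

Depreciable base = $21,580 − $1,300 = $20,280.
Sum of the years' digits = 3+2+1 = 6.
Year 1: $20,280 × 3/6 = $10,140. Book value $11,440.
Year 2: $20,280 × 2/6 = $6,760. Book value $4,680.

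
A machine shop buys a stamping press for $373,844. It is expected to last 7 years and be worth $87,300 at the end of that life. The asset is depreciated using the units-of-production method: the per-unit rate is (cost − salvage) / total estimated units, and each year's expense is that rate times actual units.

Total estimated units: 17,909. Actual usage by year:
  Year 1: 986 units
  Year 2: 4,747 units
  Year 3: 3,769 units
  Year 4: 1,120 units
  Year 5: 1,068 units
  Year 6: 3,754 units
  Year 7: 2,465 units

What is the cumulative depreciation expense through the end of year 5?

$187,040

Depreciable base = $373,844 − $87,300 = $286,544.
Rate = $286,544 / 17,909 units = $16 per unit.
Year 1: 986 × $16 = $15,776. Book value $358,068.
Year 2: 4,747 × $16 = $75,952. Book value $282,116.
Year 3: 3,769 × $16 = $60,304. Book value $221,812.
Year 4: 1,120 × $16 = $17,920. Book value $203,892.
Year 5: 1,068 × $16 = $17,088. Book value $186,804.
Accumulated through year 5 = $373,844 − $186,804 = $187,040.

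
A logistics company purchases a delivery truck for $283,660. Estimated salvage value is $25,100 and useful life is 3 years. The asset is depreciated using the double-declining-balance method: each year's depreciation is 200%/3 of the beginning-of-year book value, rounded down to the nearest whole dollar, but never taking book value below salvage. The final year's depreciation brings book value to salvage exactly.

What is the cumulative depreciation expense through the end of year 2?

$252,142

Depreciable base = $283,660 − $25,100 = $258,560.
Year 1: ⌊$283,660 × 200%/3⌋ = $189,106. Book value $94,554.
Year 2: ⌊$94,554 × 200%/3⌋ = $63,036. Book value $31,518.
Accumulated through year 2 = $283,660 − $31,518 = $252,142.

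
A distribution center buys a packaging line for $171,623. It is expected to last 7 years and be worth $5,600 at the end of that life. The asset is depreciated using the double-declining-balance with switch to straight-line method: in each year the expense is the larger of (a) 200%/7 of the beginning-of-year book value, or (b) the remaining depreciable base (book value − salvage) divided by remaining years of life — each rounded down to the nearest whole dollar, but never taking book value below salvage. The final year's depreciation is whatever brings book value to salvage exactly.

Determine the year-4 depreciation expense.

$17,870

Depreciable base = $171,623 − $5,600 = $166,023.
Year 1: DB = ⌊$171,623 × 200%/7⌋ = $49,035; SL = ⌊$166,023/7⌋ = $23,717 → take DB $49,035. Book value $122,588.
Year 2: DB = ⌊$122,588 × 200%/7⌋ = $35,025; SL = ⌊$116,988/6⌋ = $19,498 → take DB $35,025. Book value $87,563.
Year 3: DB = ⌊$87,563 × 200%/7⌋ = $25,018; SL = ⌊$81,963/5⌋ = $16,392 → take DB $25,018. Book value $62,545.
Year 4: DB = ⌊$62,545 × 200%/7⌋ = $17,870; SL = ⌊$56,945/4⌋ = $14,236 → take DB $17,870. Book value $44,675.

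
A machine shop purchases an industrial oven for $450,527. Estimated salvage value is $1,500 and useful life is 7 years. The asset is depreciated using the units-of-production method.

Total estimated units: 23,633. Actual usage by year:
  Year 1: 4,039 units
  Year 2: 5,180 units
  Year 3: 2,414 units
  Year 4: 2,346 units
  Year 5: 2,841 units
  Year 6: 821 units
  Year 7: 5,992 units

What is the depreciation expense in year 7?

$113,848

Depreciable base = $450,527 − $1,500 = $449,027.
Rate = $449,027 / 23,633 units = $19 per unit.
Year 1: 4,039 × $19 = $76,741. Book value $373,786.
Year 2: 5,180 × $19 = $98,420. Book value $275,366.
Year 3: 2,414 × $19 = $45,866. Book value $229,500.
Year 4: 2,346 × $19 = $44,574. Book value $184,926.
Year 5: 2,841 × $19 = $53,979. Book value $130,947.
Year 6: 821 × $19 = $15,599. Book value $115,348.
Year 7: 5,992 × $19 = $113,848. Book value $1,500.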